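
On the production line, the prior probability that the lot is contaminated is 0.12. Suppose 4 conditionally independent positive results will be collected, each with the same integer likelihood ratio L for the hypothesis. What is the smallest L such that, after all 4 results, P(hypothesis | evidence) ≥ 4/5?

Prior odds = 0.12/0.88 = 3/22.
Target odds = 0.8/0.2 = 4.
Need L⁴ ≥ 4 ÷ (3/22) = 88/3.
2⁴ = 16 < 88/3 ≤ 81 = 3⁴, so L = 3.

3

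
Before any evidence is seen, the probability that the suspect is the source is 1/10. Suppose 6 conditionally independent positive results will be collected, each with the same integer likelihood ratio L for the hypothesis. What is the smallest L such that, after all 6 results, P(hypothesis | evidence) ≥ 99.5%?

4

Prior odds = 0.1/0.9 = 1/9.
Target odds = 0.995/0.005 = 199.
Need L⁶ ≥ 199 ÷ (1/9) = 1791.
3⁶ = 729 < 1791 ≤ 4096 = 4⁶, so L = 4.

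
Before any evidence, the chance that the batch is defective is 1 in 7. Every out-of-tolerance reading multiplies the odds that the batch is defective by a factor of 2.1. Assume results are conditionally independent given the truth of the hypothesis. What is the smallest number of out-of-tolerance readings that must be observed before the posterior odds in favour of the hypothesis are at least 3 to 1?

4

Prior odds: (1/7) ÷ (6/7) = 1/6.
Likelihood ratio per out-of-tolerance reading = 2.1.
Target odds = 3.
Need (1/6) × 2.1ⁿ ≥ 3, i.e. 2.1ⁿ ≥ 18.
2.1³ = 9.261 falls short of 18 but 2.1⁴ = 19.4481 reaches it, so n = 4.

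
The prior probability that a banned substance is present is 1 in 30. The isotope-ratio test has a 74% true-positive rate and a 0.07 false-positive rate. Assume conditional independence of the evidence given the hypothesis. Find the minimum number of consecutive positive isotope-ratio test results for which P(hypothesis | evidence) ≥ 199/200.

4

Prior odds: (1/30) ÷ (29/30) = 1/29.
Likelihood ratio of a positive result = 0.74/0.07 = 74/7.
Target posterior odds = 0.995/0.005 = 199.
Require (74/7)ⁿ ≥ 199 ÷ (1/29) = 5771.
(74/7)³ = 405224/343 falls short of 5771 but (74/7)⁴ = 29986576/2401 reaches it, so n = 4.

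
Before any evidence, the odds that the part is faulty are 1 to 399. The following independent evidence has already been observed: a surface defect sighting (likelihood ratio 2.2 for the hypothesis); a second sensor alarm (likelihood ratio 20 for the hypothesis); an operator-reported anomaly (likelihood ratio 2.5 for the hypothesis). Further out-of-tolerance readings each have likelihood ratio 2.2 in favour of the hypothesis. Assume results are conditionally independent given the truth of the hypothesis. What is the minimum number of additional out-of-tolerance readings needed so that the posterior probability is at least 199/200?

9

Prior odds = 1/399.
Combined Bayes factor of the evidence already in hand = 2.2 × 20 × 2.5 = 110.
Odds after that evidence = (1/399) × 110 = 110/399.
Target odds = 0.995/0.005 = 199.
Need 2.2ⁿ ≥ 199 ÷ (110/399) = 79401/110.
2.2⁸ = 214358881/390625 falls short of 79401/110 but 2.2⁹ ≈1207.27 reaches it, so n = 9.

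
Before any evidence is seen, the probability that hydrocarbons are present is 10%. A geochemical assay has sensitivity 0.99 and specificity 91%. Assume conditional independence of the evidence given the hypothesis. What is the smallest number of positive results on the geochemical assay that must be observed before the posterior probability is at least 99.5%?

Prior odds: 0.1 ÷ 0.9 = 1/9.
False-positive rate = 1 − 0.91 = 0.09; likelihood ratio of a positive = 0.99/0.09 = 11.
Target posterior odds = 0.995/0.005 = 199.
Require 11ⁿ ≥ 199 ÷ (1/9) = 1791.
11³ = 1331 falls short of 1791 but 11⁴ = 14641 reaches it, so n = 4.

4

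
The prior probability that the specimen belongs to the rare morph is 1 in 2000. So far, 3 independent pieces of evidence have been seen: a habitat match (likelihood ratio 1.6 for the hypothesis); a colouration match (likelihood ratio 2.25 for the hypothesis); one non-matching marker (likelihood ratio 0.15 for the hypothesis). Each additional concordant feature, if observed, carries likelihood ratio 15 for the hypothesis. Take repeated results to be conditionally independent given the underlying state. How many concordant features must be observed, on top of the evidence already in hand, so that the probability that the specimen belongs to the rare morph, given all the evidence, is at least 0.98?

Prior odds = 0.0005/0.9995 = 1/1999.
Combined Bayes factor of the evidence already in hand = 1.6 × 2.25 × 0.15 = 0.54.
Odds after that evidence = (1/1999) × 0.54 = 27/99950.
Target odds = 0.98/0.02 = 49.
Need 15ⁿ ≥ 49 ÷ (27/99950) = 4897550/27.
15⁴ = 50625 falls short of 4897550/27 but 15⁵ = 759375 reaches it, so n = 5.

5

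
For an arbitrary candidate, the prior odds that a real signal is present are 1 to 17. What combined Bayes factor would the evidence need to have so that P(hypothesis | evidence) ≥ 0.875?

119

Prior odds = 1/17.
Target odds = 0.875/0.125 = 7.
Required Bayes factor = 7 ÷ (1/17) = 119.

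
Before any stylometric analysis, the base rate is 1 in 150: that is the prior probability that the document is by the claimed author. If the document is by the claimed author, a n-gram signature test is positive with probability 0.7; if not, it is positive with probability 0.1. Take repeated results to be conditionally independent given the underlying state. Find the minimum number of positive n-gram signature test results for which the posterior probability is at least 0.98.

5

Prior odds = (1/150)/(149/150) = 1/149.
Likelihood ratio of a positive = 0.7/0.1 = 7.
Target odds: 0.98 ÷ 0.02 = 49.
Need (1/149) × 7ⁿ ≥ 49, i.e. 7ⁿ ≥ 7301.
7⁴ = 2401 falls short of 7301 but 7⁵ = 16807 reaches it, so n = 5.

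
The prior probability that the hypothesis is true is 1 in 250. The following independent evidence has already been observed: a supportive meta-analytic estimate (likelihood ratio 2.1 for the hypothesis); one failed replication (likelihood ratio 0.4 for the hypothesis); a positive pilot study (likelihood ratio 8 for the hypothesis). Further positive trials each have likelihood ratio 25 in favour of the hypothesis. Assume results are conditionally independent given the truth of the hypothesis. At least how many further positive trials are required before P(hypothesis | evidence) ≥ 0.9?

2

Prior odds = 0.004/0.996 = 1/249.
Combined Bayes factor of the evidence already in hand = 2.1 × 0.4 × 8 = 6.72.
Odds after that evidence = (1/249) × 6.72 = 56/2075.
Target odds = 0.9/0.1 = 9.
Need 25ⁿ ≥ 9 ÷ (56/2075) = 18675/56.
25¹ = 25 falls short of 18675/56 but 25² = 625 reaches it, so n = 2.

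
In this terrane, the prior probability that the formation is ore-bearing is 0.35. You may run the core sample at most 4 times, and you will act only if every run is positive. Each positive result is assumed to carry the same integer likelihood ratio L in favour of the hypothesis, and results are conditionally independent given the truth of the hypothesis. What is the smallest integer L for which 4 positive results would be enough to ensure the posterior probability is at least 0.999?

7

Prior odds = 0.35/0.65 = 7/13.
Target odds = 0.999/0.001 = 999.
Need L⁴ ≥ 999 ÷ (7/13) = 12987/7.
6⁴ = 1296 < 12987/7 ≤ 2401 = 7⁴, so L = 7.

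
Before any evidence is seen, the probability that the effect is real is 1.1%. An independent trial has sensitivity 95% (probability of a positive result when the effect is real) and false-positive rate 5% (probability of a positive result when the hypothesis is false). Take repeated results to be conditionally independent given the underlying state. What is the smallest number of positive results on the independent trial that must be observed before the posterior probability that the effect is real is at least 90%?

Prior odds = 0.011/0.989 = 11/989.
Likelihood ratio of a positive result = 0.95/0.05 = 19.
Target odds: 0.9 ÷ 0.1 = 9.
Need (11/989) × 19ⁿ ≥ 9, i.e. 19ⁿ ≥ 8901/11.
19² = 361 falls short of 8901/11 but 19³ = 6859 reaches it, so n = 3.

3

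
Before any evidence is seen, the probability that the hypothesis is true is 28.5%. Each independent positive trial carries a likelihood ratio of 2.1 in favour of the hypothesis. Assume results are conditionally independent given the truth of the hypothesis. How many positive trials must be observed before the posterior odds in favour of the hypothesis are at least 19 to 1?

Prior odds = 0.285/0.715 = 57/143.
Likelihood ratio per positive trial = 2.1.
Target odds = 19.
Need (57/143) × 2.1ⁿ ≥ 19, i.e. 2.1ⁿ ≥ 143/3.
2.1⁵ = 4084101/100000 falls short of 143/3 but 2.1⁶ = 85766121/1000000 reaches it, so n = 6.

6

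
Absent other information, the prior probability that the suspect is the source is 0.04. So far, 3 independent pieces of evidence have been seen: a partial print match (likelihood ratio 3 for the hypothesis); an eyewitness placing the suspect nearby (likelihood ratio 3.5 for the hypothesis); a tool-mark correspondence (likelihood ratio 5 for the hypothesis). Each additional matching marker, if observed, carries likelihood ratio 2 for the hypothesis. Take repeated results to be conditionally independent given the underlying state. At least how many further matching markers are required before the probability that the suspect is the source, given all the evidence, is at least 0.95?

4

Prior odds = 0.04/0.96 = 1/24.
Combined Bayes factor of the evidence already in hand = 3 × 3.5 × 5 = 52.5.
Odds after that evidence = (1/24) × 52.5 = 2.1875.
Target odds = 0.95/0.05 = 19.
Need 2ⁿ ≥ 19 ÷ 2.1875 = 304/35.
2³ = 8 falls short of 304/35 but 2⁴ = 16 reaches it, so n = 4.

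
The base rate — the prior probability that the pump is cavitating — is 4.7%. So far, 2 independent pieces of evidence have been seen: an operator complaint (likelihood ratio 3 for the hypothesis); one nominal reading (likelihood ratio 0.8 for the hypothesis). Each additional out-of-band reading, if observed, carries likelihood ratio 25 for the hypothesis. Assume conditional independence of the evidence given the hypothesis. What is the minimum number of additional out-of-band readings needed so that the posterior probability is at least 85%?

2

Prior odds = 0.047/0.953 = 47/953.
Combined Bayes factor of the evidence already in hand = 3 × 0.8 = 2.4.
Odds after that evidence = (47/953) × 2.4 = 564/4765.
Target odds = 0.85/0.15 = 17/3.
Need 25ⁿ ≥ 17/3 ÷ (564/4765) = 81005/1692.
25¹ = 25 falls short of 81005/1692 but 25² = 625 reaches it, so n = 2.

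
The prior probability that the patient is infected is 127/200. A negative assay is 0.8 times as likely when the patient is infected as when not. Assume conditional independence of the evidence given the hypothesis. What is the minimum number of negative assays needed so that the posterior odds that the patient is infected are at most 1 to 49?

Prior odds = 0.635/0.365 = 127/73.
Likelihood ratio per negative assay = 0.8.
Target odds = 1/49.
Need (127/73) × 0.8ⁿ ≤ 1/49, i.e. 0.8ⁿ ≤ 73/6223.
0.8¹⁹ ≈0.0144115 is still above 73/6223 but 0.8²⁰ ≈0.0115292 is at or below it, so n = 20.

20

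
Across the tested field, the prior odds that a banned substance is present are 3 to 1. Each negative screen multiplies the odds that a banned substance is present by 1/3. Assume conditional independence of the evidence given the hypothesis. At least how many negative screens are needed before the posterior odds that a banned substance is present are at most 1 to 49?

5

Prior odds = 3.
Likelihood ratio per negative screen = 1/3.
Target odds = 1/49.
Require (1/3)ⁿ ≤ 1/49 ÷ 3 = 1/147.
(1/3)⁴ = 1/81 is still above 1/147 but (1/3)⁵ = 1/243 is at or below it, so n = 5.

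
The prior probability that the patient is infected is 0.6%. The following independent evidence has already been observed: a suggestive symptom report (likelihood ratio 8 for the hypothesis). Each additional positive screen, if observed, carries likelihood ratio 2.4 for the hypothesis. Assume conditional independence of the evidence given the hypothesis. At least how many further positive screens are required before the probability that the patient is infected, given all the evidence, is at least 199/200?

Prior odds = 0.006/0.994 = 3/497.
Bayes factor of the evidence already in hand = 8.
Odds after that evidence = (3/497) × 8 = 24/497.
Target odds = 0.995/0.005 = 199.
Need 2.4ⁿ ≥ 199 ÷ (24/497) = 98903/24.
2.4⁹ ≈2641.81 falls short of 98903/24 but 2.4¹⁰ ≈6340.34 reaches it, so n = 10.

10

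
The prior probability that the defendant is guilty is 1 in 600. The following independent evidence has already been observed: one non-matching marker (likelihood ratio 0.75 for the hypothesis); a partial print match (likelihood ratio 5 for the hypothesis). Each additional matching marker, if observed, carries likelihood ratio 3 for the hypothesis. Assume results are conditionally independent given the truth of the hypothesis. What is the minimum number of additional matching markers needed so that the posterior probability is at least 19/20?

8

Prior odds = (1/600)/(599/600) = 1/599.
Combined Bayes factor of the evidence already in hand = 0.75 × 5 = 3.75.
Odds after that evidence = (1/599) × 3.75 = 15/2396.
Target odds = 0.95/0.05 = 19.
Need 3ⁿ ≥ 19 ÷ (15/2396) = 45524/15.
3⁷ = 2187 falls short of 45524/15 but 3⁸ = 6561 reaches it, so n = 8.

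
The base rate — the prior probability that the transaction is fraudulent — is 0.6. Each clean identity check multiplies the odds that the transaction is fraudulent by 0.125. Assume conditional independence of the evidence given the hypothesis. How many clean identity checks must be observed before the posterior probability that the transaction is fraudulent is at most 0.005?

Prior odds: 0.6 ÷ 0.4 = 1.5.
Likelihood ratio per clean identity check = 0.125.
Target odds: 0.005 ÷ 0.995 = 1/199.
Need 1.5 × 0.125ⁿ ≤ 1/199, i.e. 0.125ⁿ ≤ 2/597.
0.125² = 0.015625 is still above 2/597 but 0.125³ = 0.001953125 is at or below it, so n = 3.

3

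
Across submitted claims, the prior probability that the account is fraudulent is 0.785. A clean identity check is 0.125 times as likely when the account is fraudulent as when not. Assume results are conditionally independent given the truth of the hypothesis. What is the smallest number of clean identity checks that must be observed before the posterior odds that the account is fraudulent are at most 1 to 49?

3

Prior odds = 0.785/0.215 = 157/43.
Likelihood ratio per clean identity check = 0.125.
Target odds = 1/49.
Need (157/43) × 0.125ⁿ ≤ 1/49, i.e. 0.125ⁿ ≤ 43/7693.
0.125² = 0.015625 is still above 43/7693 but 0.125³ = 0.001953125 is at or below it, so n = 3.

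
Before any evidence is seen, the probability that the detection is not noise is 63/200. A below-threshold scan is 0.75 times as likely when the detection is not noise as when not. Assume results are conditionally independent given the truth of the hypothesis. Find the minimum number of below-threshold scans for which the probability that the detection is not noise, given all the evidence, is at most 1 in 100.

Prior odds: 0.315 ÷ 0.685 = 63/137.
Likelihood ratio per below-threshold scan = 0.75.
Target posterior odds = 0.01/0.99 = 1/99.
Need (63/137) × 0.75ⁿ ≤ 1/99, i.e. 0.75ⁿ ≤ 137/6237.
0.75¹³ = 1594323/67108864 is still above 137/6237 but 0.75¹⁴ = 4782969/268435456 is at or below it, so n = 14.

14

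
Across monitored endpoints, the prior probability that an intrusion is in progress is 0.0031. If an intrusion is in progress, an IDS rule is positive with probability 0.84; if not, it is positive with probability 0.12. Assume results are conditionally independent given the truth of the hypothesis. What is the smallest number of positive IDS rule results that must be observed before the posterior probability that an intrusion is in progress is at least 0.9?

5

Prior odds = 0.0031/0.9969 = 31/9969.
Likelihood ratio of a positive = 0.84/0.12 = 7.
Target posterior odds = 0.9/0.1 = 9.
Need (31/9969) × 7ⁿ ≥ 9, i.e. 7ⁿ ≥ 89721/31.
7⁴ = 2401 falls short of 89721/31 but 7⁵ = 16807 reaches it, so n = 5.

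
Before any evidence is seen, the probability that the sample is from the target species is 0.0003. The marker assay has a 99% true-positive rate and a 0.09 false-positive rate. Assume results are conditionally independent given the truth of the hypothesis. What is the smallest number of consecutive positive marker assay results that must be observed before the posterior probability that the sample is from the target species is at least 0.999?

7

Prior odds: 0.0003 ÷ 0.9997 = 3/9997.
Likelihood ratio of a positive result = 0.99/0.09 = 11.
Target posterior odds = 0.999/0.001 = 999.
Require 11ⁿ ≥ 999 ÷ (3/9997) = 3329001.
11⁶ = 1771561 falls short of 3329001 but 11⁷ = 19487171 reaches it, so n = 7.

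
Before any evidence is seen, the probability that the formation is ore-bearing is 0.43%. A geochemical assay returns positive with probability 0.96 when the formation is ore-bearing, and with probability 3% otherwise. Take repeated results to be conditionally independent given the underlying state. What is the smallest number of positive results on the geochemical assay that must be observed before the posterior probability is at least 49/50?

Prior odds: 0.0043 ÷ 0.9957 = 43/9957.
Likelihood ratio of a positive result = 0.96/0.03 = 32.
Target posterior odds = 0.98/0.02 = 49.
Need (43/9957) × 32ⁿ ≥ 49, i.e. 32ⁿ ≥ 487893/43.
32² = 1024 falls short of 487893/43 but 32³ = 32768 reaches it, so n = 3.

3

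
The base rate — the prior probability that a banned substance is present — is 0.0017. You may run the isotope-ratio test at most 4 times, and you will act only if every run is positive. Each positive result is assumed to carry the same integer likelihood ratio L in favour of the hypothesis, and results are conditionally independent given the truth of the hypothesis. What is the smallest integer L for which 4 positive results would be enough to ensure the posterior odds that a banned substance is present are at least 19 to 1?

Prior odds = 0.0017/0.9983 = 17/9983.
Target odds = 19.
Need L⁴ ≥ 19 ÷ (17/9983) = 189677/17.
10⁴ = 10000 < 189677/17 ≤ 14641 = 11⁴, so L = 11.

11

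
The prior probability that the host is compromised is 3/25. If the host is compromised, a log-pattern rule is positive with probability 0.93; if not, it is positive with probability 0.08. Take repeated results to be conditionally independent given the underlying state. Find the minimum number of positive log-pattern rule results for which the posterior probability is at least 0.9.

Prior odds = 0.12/0.88 = 3/22.
Likelihood ratio of a positive = 0.93/0.08 = 11.625.
Target odds: 0.9 ÷ 0.1 = 9.
Require 11.625ⁿ ≥ 9 ÷ (3/22) = 66.
11.625¹ = 11.625 falls short of 66 but 11.625² = 135.140625 reaches it, so n = 2.

2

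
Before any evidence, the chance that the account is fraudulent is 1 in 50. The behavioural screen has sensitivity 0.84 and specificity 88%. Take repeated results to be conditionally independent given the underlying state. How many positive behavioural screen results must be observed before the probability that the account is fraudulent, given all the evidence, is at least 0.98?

4

Prior odds: 0.02 ÷ 0.98 = 1/49.
False-positive rate = 1 − 0.88 = 0.12; likelihood ratio of a positive = 0.84/0.12 = 7.
Target posterior odds = 0.98/0.02 = 49.
Require 7ⁿ ≥ 49 ÷ (1/49) = 2401.
7³ = 343 falls short of 2401 but 7⁴ = 2401 reaches it, so n = 4.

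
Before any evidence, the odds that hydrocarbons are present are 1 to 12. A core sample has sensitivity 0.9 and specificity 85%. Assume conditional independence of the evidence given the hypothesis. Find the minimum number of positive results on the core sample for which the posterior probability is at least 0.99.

4

Prior odds = 1/12.
False-positive rate = 1 − 0.85 = 0.15; likelihood ratio of a positive = 0.9/0.15 = 6.
Target posterior odds = 0.99/0.01 = 99.
Require 6ⁿ ≥ 99 ÷ (1/12) = 1188.
6³ = 216 falls short of 1188 but 6⁴ = 1296 reaches it, so n = 4.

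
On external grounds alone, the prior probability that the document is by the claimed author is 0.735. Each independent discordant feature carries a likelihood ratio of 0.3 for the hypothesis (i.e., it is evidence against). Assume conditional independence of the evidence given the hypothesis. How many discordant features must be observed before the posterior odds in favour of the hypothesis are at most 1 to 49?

Prior odds: 0.735 ÷ 0.265 = 147/53.
Likelihood ratio per discordant feature = 0.3.
Target odds = 1/49.
Need (147/53) × 0.3ⁿ ≤ 1/49, i.e. 0.3ⁿ ≤ 53/7203.
0.3⁴ = 0.0081 is still above 53/7203 but 0.3⁵ = 243/100000 is at or below it, so n = 5.

5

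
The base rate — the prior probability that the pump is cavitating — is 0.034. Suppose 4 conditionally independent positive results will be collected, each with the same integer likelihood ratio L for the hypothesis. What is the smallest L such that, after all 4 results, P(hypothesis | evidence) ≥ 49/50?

Prior odds = 0.034/0.966 = 17/483.
Target odds = 0.98/0.02 = 49.
Need L⁴ ≥ 49 ÷ (17/483) = 23667/17.
6⁴ = 1296 < 23667/17 ≤ 2401 = 7⁴, so L = 7.

7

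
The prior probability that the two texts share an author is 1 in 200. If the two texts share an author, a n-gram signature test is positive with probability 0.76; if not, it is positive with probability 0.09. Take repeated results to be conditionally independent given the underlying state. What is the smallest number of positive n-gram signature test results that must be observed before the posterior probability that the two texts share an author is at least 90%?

Prior odds = 0.005/0.995 = 1/199.
Likelihood ratio of a positive = 0.76/0.09 = 76/9.
Target posterior odds = 0.9/0.1 = 9.
Require (76/9)ⁿ ≥ 9 ÷ (1/199) = 1791.
(76/9)³ = 438976/729 falls short of 1791 but (76/9)⁴ = 33362176/6561 reaches it, so n = 4.

4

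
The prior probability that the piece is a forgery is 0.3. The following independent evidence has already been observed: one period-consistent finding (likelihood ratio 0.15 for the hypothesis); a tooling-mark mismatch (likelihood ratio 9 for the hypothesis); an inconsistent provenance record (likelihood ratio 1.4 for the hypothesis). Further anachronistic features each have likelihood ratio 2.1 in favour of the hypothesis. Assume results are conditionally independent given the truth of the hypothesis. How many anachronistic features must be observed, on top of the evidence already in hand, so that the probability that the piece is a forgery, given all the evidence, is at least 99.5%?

Prior odds = 0.3/0.7 = 3/7.
Combined Bayes factor of the evidence already in hand = 0.15 × 9 × 1.4 = 1.89.
Odds after that evidence = (3/7) × 1.89 = 0.81.
Target odds = 0.995/0.005 = 199.
Need 2.1ⁿ ≥ 199 ÷ 0.81 = 19900/81.
2.1⁷ ≈180.109 falls short of 19900/81 but 2.1⁸ ≈378.229 reaches it, so n = 8.

8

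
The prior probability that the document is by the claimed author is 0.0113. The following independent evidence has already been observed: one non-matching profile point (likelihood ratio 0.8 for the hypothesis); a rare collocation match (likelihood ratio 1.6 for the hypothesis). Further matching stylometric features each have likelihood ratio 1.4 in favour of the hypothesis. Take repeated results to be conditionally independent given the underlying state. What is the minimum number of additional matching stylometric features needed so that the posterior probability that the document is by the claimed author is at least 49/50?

25

Prior odds = 0.0113/0.9887 = 113/9887.
Combined Bayes factor of the evidence already in hand = 0.8 × 1.6 = 1.28.
Odds after that evidence = (113/9887) × 1.28 = 3616/247175.
Target odds = 0.98/0.02 = 49.
Need 1.4ⁿ ≥ 49 ÷ (3616/247175) = 12111575/3616.
1.4²⁴ ≈3214.2 falls short of 12111575/3616 but 1.4²⁵ ≈4499.88 reaches it, so n = 25.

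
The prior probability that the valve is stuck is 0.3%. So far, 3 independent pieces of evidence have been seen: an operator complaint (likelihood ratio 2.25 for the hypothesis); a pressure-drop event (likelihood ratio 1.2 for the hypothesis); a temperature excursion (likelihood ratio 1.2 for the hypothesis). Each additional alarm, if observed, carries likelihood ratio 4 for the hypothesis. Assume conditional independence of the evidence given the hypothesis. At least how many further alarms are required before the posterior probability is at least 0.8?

Prior odds = 0.003/0.997 = 3/997.
Combined Bayes factor of the evidence already in hand = 2.25 × 1.2 × 1.2 = 3.24.
Odds after that evidence = (3/997) × 3.24 = 243/24925.
Target odds = 0.8/0.2 = 4.
Need 4ⁿ ≥ 4 ÷ (243/24925) = 99700/243.
4⁴ = 256 falls short of 99700/243 but 4⁵ = 1024 reaches it, so n = 5.

5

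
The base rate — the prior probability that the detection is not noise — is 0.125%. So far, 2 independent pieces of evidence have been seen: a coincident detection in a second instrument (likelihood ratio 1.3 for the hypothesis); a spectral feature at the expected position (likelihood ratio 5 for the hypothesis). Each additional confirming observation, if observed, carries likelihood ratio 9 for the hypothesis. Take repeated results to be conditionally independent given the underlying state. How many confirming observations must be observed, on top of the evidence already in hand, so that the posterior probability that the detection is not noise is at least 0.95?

Prior odds = 0.00125/0.99875 = 1/799.
Combined Bayes factor of the evidence already in hand = 1.3 × 5 = 6.5.
Odds after that evidence = (1/799) × 6.5 = 13/1598.
Target odds = 0.95/0.05 = 19.
Need 9ⁿ ≥ 19 ÷ (13/1598) = 30362/13.
9³ = 729 falls short of 30362/13 but 9⁴ = 6561 reaches it, so n = 4.

4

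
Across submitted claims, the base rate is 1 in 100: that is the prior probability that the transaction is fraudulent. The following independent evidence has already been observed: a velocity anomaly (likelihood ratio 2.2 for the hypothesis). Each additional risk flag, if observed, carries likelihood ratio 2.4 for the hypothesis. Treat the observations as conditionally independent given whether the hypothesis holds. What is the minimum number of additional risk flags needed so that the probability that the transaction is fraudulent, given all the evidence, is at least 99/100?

Prior odds = 0.01/0.99 = 1/99.
Bayes factor of the evidence already in hand = 2.2.
Odds after that evidence = (1/99) × 2.2 = 1/45.
Target odds = 0.99/0.01 = 99.
Need 2.4ⁿ ≥ 99 ÷ (1/45) = 4455.
2.4⁹ ≈2641.81 falls short of 4455 but 2.4¹⁰ ≈6340.34 reaches it, so n = 10.

10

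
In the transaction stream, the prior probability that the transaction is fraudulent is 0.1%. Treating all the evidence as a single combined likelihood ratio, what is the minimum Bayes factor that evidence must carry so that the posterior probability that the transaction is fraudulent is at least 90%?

8991

Prior odds = 0.001/0.999 = 1/999.
Target odds = 0.9/0.1 = 9.
Required Bayes factor = 9 ÷ (1/999) = 8991.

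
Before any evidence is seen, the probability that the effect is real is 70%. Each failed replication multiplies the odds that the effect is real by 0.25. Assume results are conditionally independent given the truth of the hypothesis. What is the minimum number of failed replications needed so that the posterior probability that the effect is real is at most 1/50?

Prior odds = 0.7/0.3 = 7/3.
Likelihood ratio per failed replication = 0.25.
Target posterior odds = 0.02/0.98 = 1/49.
Require 0.25ⁿ ≤ 1/49 ÷ (7/3) = 3/343.
0.25³ = 0.015625 is still above 3/343 but 0.25⁴ = 0.00390625 is at or below it, so n = 4.

4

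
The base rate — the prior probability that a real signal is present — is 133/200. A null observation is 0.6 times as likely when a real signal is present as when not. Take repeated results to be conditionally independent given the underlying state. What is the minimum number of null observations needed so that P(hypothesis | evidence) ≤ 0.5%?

12

Prior odds = 0.665/0.335 = 133/67.
Likelihood ratio per null observation = 0.6.
Target posterior odds = 0.005/0.995 = 1/199.
Need (133/67) × 0.6ⁿ ≤ 1/199, i.e. 0.6ⁿ ≤ 67/26467.
0.6¹¹ = 177147/48828125 is still above 67/26467 but 0.6¹² = 531441/244140625 is at or below it, so n = 12.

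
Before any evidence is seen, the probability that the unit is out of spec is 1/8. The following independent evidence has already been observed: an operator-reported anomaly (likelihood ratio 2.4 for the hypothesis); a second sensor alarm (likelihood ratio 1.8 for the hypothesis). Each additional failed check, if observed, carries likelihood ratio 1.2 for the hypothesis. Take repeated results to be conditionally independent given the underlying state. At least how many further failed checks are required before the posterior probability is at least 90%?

Prior odds = 0.125/0.875 = 1/7.
Combined Bayes factor of the evidence already in hand = 2.4 × 1.8 = 4.32.
Odds after that evidence = (1/7) × 4.32 = 108/175.
Target odds = 0.9/0.1 = 9.
Need 1.2ⁿ ≥ 9 ÷ (108/175) = 175/12.
1.2¹⁴ ≈12.8392 falls short of 175/12 but 1.2¹⁵ ≈15.407 reaches it, so n = 15.

15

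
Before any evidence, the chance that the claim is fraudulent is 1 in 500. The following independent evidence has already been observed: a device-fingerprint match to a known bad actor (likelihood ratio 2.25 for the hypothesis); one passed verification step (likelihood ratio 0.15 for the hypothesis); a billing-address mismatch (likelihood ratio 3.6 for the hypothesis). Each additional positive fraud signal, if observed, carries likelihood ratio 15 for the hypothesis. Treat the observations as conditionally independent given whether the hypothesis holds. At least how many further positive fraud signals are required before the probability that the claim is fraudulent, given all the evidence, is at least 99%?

Prior odds = 0.002/0.998 = 1/499.
Combined Bayes factor of the evidence already in hand = 2.25 × 0.15 × 3.6 = 1.215.
Odds after that evidence = (1/499) × 1.215 = 243/99800.
Target odds = 0.99/0.01 = 99.
Need 15ⁿ ≥ 99 ÷ (243/99800) = 1097800/27.
15³ = 3375 falls short of 1097800/27 but 15⁴ = 50625 reaches it, so n = 4.

4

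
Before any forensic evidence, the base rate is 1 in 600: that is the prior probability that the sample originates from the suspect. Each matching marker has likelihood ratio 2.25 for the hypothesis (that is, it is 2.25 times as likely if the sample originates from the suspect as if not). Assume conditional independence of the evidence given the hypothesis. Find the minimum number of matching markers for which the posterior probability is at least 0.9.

11

Prior odds: (1/600) ÷ (599/600) = 1/599.
Likelihood ratio per matching marker = 2.25.
Target odds: 0.9 ÷ 0.1 = 9.
Need (1/599) × 2.25ⁿ ≥ 9, i.e. 2.25ⁿ ≥ 5391.
2.25¹⁰ ≈3325.26 falls short of 5391 but 2.25¹¹ ≈7481.83 reaches it, so n = 11.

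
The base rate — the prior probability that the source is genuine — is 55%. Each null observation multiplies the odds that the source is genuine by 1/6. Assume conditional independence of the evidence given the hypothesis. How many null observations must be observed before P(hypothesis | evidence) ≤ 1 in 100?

Prior odds = 0.55/0.45 = 11/9.
Likelihood ratio per null observation = 1/6.
Target posterior odds = 0.01/0.99 = 1/99.
Need (11/9) × (1/6)ⁿ ≤ 1/99, i.e. (1/6)ⁿ ≤ 1/121.
(1/6)² = 1/36 is still above 1/121 but (1/6)³ = 1/216 is at or below it, so n = 3.

3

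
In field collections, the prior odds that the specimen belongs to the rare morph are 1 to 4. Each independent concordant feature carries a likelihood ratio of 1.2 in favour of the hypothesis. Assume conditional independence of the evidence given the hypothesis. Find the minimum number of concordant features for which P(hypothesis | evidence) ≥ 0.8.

16

Prior odds = 0.25.
Likelihood ratio per concordant feature = 1.2.
Target posterior odds = 0.8/0.2 = 4.
Need 0.25 × 1.2ⁿ ≥ 4, i.e. 1.2ⁿ ≥ 16.
1.2¹⁵ ≈15.407 falls short of 16 but 1.2¹⁶ ≈18.4884 reaches it, so n = 16.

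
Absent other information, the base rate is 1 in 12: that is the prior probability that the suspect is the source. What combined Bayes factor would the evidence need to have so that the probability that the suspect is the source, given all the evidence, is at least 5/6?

55

Prior odds = (1/12)/(11/12) = 1/11.
Target odds = (5/6)/(1/6) = 5.
Required Bayes factor = 5 ÷ (1/11) = 55.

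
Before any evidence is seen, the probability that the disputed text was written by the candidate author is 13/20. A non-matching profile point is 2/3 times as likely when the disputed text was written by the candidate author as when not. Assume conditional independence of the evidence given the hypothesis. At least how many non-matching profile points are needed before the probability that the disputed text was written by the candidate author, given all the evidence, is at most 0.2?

Prior odds = 0.65/0.35 = 13/7.
Likelihood ratio per non-matching profile point = 2/3.
Target odds: 0.2 ÷ 0.8 = 0.25.
Require (2/3)ⁿ ≤ 0.25 ÷ (13/7) = 7/52.
(2/3)⁴ = 16/81 is still above 7/52 but (2/3)⁵ = 32/243 is at or below it, so n = 5.

5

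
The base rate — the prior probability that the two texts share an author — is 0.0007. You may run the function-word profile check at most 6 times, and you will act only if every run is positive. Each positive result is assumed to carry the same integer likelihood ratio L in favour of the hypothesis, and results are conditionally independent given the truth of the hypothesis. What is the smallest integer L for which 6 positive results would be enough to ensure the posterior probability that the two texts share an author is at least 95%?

6

Prior odds = 0.0007/0.9993 = 7/9993.
Target odds = 0.95/0.05 = 19.
Need L⁶ ≥ 19 ÷ (7/9993) = 189867/7.
5⁶ = 15625 < 189867/7 ≤ 46656 = 6⁶, so L = 6.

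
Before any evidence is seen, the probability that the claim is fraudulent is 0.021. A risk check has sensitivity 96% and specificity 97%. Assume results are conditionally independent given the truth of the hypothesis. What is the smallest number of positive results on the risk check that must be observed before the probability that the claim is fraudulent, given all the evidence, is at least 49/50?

3

Prior odds: 0.021 ÷ 0.979 = 21/979.
False-positive rate = 1 − 0.97 = 0.03; likelihood ratio of a positive = 0.96/0.03 = 32.
Target posterior odds = 0.98/0.02 = 49.
Need (21/979) × 32ⁿ ≥ 49, i.e. 32ⁿ ≥ 6853/3.
32² = 1024 falls short of 6853/3 but 32³ = 32768 reaches it, so n = 3.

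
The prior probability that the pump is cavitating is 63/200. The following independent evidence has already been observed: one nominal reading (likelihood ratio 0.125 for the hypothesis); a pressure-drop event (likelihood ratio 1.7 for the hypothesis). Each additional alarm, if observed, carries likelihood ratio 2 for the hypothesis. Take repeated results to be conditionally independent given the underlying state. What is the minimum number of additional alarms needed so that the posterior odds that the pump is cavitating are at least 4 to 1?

Prior odds = 0.315/0.685 = 63/137.
Combined Bayes factor of the evidence already in hand = 0.125 × 1.7 = 0.2125.
Odds after that evidence = (63/137) × 0.2125 = 1071/10960.
Target odds = 4.
Need 2ⁿ ≥ 4 ÷ (1071/10960) = 43840/1071.
2⁵ = 32 falls short of 43840/1071 but 2⁶ = 64 reaches it, so n = 6.

6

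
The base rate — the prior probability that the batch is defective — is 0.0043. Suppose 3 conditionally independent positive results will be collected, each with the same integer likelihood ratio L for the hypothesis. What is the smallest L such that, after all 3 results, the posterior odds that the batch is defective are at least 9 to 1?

13

Prior odds = 0.0043/0.9957 = 43/9957.
Target odds = 9.
Need L³ ≥ 9 ÷ (43/9957) = 89613/43.
12³ = 1728 < 89613/43 ≤ 2197 = 13³, so L = 13.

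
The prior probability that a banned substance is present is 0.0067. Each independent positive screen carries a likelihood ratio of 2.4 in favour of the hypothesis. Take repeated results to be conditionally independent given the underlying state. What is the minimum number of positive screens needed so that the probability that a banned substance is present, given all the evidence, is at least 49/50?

11

Prior odds: 0.0067 ÷ 0.9933 = 67/9933.
Likelihood ratio per positive screen = 2.4.
Target odds: 0.98 ÷ 0.02 = 49.
Require 2.4ⁿ ≥ 49 ÷ (67/9933) = 486717/67.
2.4¹⁰ ≈6340.34 falls short of 486717/67 but 2.4¹¹ ≈15216.8 reaches it, so n = 11.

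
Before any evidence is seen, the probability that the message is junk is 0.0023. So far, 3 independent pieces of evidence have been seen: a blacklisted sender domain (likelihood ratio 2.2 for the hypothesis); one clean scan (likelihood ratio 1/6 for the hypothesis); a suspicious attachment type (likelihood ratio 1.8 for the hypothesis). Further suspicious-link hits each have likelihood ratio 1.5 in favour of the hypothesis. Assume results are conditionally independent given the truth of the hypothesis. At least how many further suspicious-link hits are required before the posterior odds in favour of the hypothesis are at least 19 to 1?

24

Prior odds = 0.0023/0.9977 = 23/9977.
Combined Bayes factor of the evidence already in hand = 2.2 × (1/6) × 1.8 = 0.66.
Odds after that evidence = (23/9977) × 0.66 = 69/45350.
Target odds = 19.
Need 1.5ⁿ ≥ 19 ÷ (69/45350) = 861650/69.
1.5²³ ≈11222.7 falls short of 861650/69 but 1.5²⁴ ≈16834.1 reaches it, so n = 24.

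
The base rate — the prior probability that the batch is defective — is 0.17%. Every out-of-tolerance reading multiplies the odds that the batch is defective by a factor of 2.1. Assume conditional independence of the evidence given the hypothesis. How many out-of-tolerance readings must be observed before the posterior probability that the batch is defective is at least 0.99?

15

Prior odds: 0.0017 ÷ 0.9983 = 17/9983.
Likelihood ratio per out-of-tolerance reading = 2.1.
Target posterior odds = 0.99/0.01 = 99.
Require 2.1ⁿ ≥ 99 ÷ (17/9983) = 988317/17.
2.1¹⁴ ≈32439.2 falls short of 988317/17 but 2.1¹⁵ ≈68122.3 reaches it, so n = 15.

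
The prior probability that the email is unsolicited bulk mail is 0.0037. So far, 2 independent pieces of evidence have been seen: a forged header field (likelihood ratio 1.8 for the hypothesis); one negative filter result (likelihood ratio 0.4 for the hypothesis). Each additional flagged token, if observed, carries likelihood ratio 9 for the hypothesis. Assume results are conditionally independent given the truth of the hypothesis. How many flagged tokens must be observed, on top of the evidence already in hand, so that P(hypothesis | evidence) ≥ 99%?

Prior odds = 0.0037/0.9963 = 37/9963.
Combined Bayes factor of the evidence already in hand = 1.8 × 0.4 = 0.72.
Odds after that evidence = (37/9963) × 0.72 = 74/27675.
Target odds = 0.99/0.01 = 99.
Need 9ⁿ ≥ 99 ÷ (74/27675) = 2739825/74.
9⁴ = 6561 falls short of 2739825/74 but 9⁵ = 59049 reaches it, so n = 5.

5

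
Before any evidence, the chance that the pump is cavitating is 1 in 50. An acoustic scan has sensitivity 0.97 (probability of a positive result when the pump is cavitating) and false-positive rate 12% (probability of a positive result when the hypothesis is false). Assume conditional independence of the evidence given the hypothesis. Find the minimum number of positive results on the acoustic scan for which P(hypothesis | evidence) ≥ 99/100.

Prior odds: 0.02 ÷ 0.98 = 1/49.
Likelihood ratio of a positive result = 0.97/0.12 = 97/12.
Target posterior odds = 0.99/0.01 = 99.
Need (1/49) × (97/12)ⁿ ≥ 99, i.e. (97/12)ⁿ ≥ 4851.
(97/12)⁴ = 88529281/20736 falls short of 4851 but (97/12)⁵ ≈34510.6 reaches it, so n = 5.

5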